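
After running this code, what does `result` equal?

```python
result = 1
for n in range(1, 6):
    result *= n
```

Let's trace through this code step by step.

Initialize: result = 1
Entering loop: for n in range(1, 6):

After execution: result = 120
120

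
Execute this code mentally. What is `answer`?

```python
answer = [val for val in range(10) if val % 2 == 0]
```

Let's trace through this code step by step.

Initialize: answer = [val for val in range(10) if val % 2 == 0]

After execution: answer = [0, 2, 4, 6, 8]
[0, 2, 4, 6, 8]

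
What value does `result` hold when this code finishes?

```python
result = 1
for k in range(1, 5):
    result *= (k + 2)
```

Let's trace through this code step by step.

Initialize: result = 1
Entering loop: for k in range(1, 5):

After execution: result = 360
360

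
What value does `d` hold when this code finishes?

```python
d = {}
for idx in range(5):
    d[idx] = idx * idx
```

Let's trace through this code step by step.

Initialize: d = {}
Entering loop: for idx in range(5):

After execution: d = {0: 0, 1: 1, 2: 4, 3: 9, 4: 16}
{0: 0, 1: 1, 2: 4, 3: 9, 4: 16}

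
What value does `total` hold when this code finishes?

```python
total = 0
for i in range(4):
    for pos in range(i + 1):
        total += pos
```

Let's trace through this code step by step.

Initialize: total = 0
Entering loop: for i in range(4):

After execution: total = 10
10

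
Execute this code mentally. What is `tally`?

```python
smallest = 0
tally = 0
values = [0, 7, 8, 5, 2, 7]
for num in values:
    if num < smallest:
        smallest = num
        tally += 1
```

Let's trace through this code step by step.

Initialize: smallest = 0
Initialize: tally = 0
Initialize: values = [0, 7, 8, 5, 2, 7]
Entering loop: for num in values:

After execution: tally = 0
0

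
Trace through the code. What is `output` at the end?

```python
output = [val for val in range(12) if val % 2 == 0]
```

Let's trace through this code step by step.

Initialize: output = [val for val in range(12) if val % 2 == 0]

After execution: output = [0, 2, 4, 6, 8, 10]
[0, 2, 4, 6, 8, 10]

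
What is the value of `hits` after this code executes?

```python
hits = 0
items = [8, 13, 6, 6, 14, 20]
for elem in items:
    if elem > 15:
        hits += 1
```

Let's trace through this code step by step.

Initialize: hits = 0
Initialize: items = [8, 13, 6, 6, 14, 20]
Entering loop: for elem in items:

After execution: hits = 1
1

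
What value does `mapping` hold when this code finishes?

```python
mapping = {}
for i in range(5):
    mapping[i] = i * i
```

Let's trace through this code step by step.

Initialize: mapping = {}
Entering loop: for i in range(5):

After execution: mapping = {0: 0, 1: 1, 2: 4, 3: 9, 4: 16}
{0: 0, 1: 1, 2: 4, 3: 9, 4: 16}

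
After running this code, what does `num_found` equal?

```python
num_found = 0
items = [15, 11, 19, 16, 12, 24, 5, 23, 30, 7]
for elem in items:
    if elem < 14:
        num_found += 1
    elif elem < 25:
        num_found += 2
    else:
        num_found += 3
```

Let's trace through this code step by step.

Initialize: num_found = 0
Initialize: items = [15, 11, 19, 16, 12, 24, 5, 23, 30, 7]
Entering loop: for elem in items:

After execution: num_found = 17
17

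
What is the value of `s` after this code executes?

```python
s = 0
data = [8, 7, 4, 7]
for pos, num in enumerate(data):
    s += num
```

Let's trace through this code step by step.

Initialize: s = 0
Initialize: data = [8, 7, 4, 7]
Entering loop: for pos, num in enumerate(data):

After execution: s = 26
26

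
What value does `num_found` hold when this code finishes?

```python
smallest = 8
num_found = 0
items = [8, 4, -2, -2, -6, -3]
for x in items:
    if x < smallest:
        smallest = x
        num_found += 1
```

Let's trace through this code step by step.

Initialize: smallest = 8
Initialize: num_found = 0
Initialize: items = [8, 4, -2, -2, -6, -3]
Entering loop: for x in items:

After execution: num_found = 3
3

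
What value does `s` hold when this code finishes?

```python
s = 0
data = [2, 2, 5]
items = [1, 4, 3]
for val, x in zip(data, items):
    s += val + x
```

Let's trace through this code step by step.

Initialize: s = 0
Initialize: data = [2, 2, 5]
Initialize: items = [1, 4, 3]
Entering loop: for val, x in zip(data, items):

After execution: s = 17
17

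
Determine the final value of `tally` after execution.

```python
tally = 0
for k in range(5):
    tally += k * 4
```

Let's trace through this code step by step.

Initialize: tally = 0
Entering loop: for k in range(5):

After execution: tally = 40
40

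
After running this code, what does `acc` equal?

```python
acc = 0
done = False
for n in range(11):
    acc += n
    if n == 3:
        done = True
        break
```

Let's trace through this code step by step.

Initialize: acc = 0
Initialize: done = False
Entering loop: for n in range(11):

After execution: acc = 6
6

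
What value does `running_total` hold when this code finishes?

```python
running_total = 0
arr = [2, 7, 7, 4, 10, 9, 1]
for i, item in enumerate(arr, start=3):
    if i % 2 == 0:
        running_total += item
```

Let's trace through this code step by step.

Initialize: running_total = 0
Initialize: arr = [2, 7, 7, 4, 10, 9, 1]
Entering loop: for i, item in enumerate(arr, start=3):

After execution: running_total = 20
20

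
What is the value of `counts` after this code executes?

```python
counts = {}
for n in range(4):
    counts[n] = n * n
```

Let's trace through this code step by step.

Initialize: counts = {}
Entering loop: for n in range(4):

After execution: counts = {0: 0, 1: 1, 2: 4, 3: 9}
{0: 0, 1: 1, 2: 4, 3: 9}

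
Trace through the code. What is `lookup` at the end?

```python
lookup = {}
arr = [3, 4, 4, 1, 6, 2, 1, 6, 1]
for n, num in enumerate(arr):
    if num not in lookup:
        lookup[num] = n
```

Let's trace through this code step by step.

Initialize: lookup = {}
Initialize: arr = [3, 4, 4, 1, 6, 2, 1, 6, 1]
Entering loop: for n, num in enumerate(arr):

After execution: lookup = {3: 0, 4: 1, 1: 3, 6: 4, 2: 5}
{3: 0, 4: 1, 1: 3, 6: 4, 2: 5}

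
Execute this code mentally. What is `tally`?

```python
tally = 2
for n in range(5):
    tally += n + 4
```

Let's trace through this code step by step.

Initialize: tally = 2
Entering loop: for n in range(5):

After execution: tally = 32
32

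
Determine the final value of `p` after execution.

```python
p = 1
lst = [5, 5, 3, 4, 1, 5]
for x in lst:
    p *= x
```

Let's trace through this code step by step.

Initialize: p = 1
Initialize: lst = [5, 5, 3, 4, 1, 5]
Entering loop: for x in lst:

After execution: p = 1500
1500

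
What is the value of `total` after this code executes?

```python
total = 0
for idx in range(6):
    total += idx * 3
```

Let's trace through this code step by step.

Initialize: total = 0
Entering loop: for idx in range(6):

After execution: total = 45
45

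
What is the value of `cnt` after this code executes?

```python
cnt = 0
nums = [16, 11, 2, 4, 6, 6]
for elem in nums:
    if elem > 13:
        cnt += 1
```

Let's trace through this code step by step.

Initialize: cnt = 0
Initialize: nums = [16, 11, 2, 4, 6, 6]
Entering loop: for elem in nums:

After execution: cnt = 1
1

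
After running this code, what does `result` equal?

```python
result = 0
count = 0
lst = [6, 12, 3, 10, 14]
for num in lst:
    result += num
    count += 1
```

Let's trace through this code step by step.

Initialize: result = 0
Initialize: count = 0
Initialize: lst = [6, 12, 3, 10, 14]
Entering loop: for num in lst:

After execution: result = 45
45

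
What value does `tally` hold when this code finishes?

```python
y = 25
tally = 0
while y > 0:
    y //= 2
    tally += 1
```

Let's trace through this code step by step.

Initialize: y = 25
Initialize: tally = 0
Entering loop: while y > 0:

After execution: tally = 5
5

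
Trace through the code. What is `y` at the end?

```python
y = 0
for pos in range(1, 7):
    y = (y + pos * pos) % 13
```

Let's trace through this code step by step.

Initialize: y = 0
Entering loop: for pos in range(1, 7):

After execution: y = 0
0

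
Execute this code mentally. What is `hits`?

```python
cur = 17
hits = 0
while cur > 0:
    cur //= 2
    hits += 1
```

Let's trace through this code step by step.

Initialize: cur = 17
Initialize: hits = 0
Entering loop: while cur > 0:

After execution: hits = 5
5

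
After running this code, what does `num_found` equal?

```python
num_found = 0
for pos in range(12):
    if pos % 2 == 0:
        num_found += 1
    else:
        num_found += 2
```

Let's trace through this code step by step.

Initialize: num_found = 0
Entering loop: for pos in range(12):

After execution: num_found = 18
18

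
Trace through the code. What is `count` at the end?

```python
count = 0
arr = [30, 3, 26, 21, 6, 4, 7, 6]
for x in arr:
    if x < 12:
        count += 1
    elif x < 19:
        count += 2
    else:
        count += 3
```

Let's trace through this code step by step.

Initialize: count = 0
Initialize: arr = [30, 3, 26, 21, 6, 4, 7, 6]
Entering loop: for x in arr:

After execution: count = 14
14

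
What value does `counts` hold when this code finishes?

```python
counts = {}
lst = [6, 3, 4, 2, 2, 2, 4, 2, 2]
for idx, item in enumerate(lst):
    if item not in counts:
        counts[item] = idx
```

Let's trace through this code step by step.

Initialize: counts = {}
Initialize: lst = [6, 3, 4, 2, 2, 2, 4, 2, 2]
Entering loop: for idx, item in enumerate(lst):

After execution: counts = {6: 0, 3: 1, 4: 2, 2: 3}
{6: 0, 3: 1, 4: 2, 2: 3}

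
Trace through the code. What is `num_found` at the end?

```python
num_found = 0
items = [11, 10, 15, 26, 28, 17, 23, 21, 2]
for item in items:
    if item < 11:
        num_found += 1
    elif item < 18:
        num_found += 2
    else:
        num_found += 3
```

Let's trace through this code step by step.

Initialize: num_found = 0
Initialize: items = [11, 10, 15, 26, 28, 17, 23, 21, 2]
Entering loop: for item in items:

After execution: num_found = 20
20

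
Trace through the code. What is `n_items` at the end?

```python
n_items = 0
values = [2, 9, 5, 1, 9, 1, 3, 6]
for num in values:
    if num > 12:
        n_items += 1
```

Let's trace through this code step by step.

Initialize: n_items = 0
Initialize: values = [2, 9, 5, 1, 9, 1, 3, 6]
Entering loop: for num in values:

After execution: n_items = 0
0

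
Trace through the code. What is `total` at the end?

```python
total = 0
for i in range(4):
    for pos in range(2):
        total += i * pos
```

Let's trace through this code step by step.

Initialize: total = 0
Entering loop: for i in range(4):

After execution: total = 6
6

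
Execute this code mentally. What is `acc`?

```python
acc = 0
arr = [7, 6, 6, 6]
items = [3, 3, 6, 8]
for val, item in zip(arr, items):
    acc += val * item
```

Let's trace through this code step by step.

Initialize: acc = 0
Initialize: arr = [7, 6, 6, 6]
Initialize: items = [3, 3, 6, 8]
Entering loop: for val, item in zip(arr, items):

After execution: acc = 123
123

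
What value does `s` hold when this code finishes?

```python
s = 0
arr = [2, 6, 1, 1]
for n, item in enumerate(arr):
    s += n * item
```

Let's trace through this code step by step.

Initialize: s = 0
Initialize: arr = [2, 6, 1, 1]
Entering loop: for n, item in enumerate(arr):

After execution: s = 11
11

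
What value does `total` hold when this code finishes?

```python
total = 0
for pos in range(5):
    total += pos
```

Let's trace through this code step by step.

Initialize: total = 0
Entering loop: for pos in range(5):

After execution: total = 10
10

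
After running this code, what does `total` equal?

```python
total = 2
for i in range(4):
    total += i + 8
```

Let's trace through this code step by step.

Initialize: total = 2
Entering loop: for i in range(4):

After execution: total = 40
40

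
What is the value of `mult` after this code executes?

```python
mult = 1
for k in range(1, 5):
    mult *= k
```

Let's trace through this code step by step.

Initialize: mult = 1
Entering loop: for k in range(1, 5):

After execution: mult = 24
24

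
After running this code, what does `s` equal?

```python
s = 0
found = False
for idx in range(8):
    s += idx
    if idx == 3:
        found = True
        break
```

Let's trace through this code step by step.

Initialize: s = 0
Initialize: found = False
Entering loop: for idx in range(8):

After execution: s = 6
6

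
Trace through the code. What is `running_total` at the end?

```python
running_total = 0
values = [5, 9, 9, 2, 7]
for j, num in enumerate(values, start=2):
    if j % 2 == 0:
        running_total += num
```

Let's trace through this code step by step.

Initialize: running_total = 0
Initialize: values = [5, 9, 9, 2, 7]
Entering loop: for j, num in enumerate(values, start=2):

After execution: running_total = 21
21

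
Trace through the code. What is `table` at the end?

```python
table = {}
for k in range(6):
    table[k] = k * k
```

Let's trace through this code step by step.

Initialize: table = {}
Entering loop: for k in range(6):

After execution: table = {0: 0, 1: 1, 2: 4, 3: 9, 4: 16, 5: 25}
{0: 0, 1: 1, 2: 4, 3: 9, 4: 16, 5: 25}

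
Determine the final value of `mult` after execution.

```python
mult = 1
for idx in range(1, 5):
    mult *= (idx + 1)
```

Let's trace through this code step by step.

Initialize: mult = 1
Entering loop: for idx in range(1, 5):

After execution: mult = 120
120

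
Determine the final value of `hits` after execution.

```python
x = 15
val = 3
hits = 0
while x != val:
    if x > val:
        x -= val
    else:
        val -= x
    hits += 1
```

Let's trace through this code step by step.

Initialize: x = 15
Initialize: val = 3
Initialize: hits = 0
Entering loop: while x != val:

After execution: hits = 4
4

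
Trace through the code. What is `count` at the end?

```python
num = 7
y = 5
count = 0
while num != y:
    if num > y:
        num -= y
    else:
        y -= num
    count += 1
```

Let's trace through this code step by step.

Initialize: num = 7
Initialize: y = 5
Initialize: count = 0
Entering loop: while num != y:

After execution: count = 4
4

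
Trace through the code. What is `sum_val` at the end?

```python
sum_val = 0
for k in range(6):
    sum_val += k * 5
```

Let's trace through this code step by step.

Initialize: sum_val = 0
Entering loop: for k in range(6):

After execution: sum_val = 75
75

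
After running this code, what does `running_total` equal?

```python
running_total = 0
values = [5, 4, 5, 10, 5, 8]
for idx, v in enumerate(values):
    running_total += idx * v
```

Let's trace through this code step by step.

Initialize: running_total = 0
Initialize: values = [5, 4, 5, 10, 5, 8]
Entering loop: for idx, v in enumerate(values):

After execution: running_total = 104
104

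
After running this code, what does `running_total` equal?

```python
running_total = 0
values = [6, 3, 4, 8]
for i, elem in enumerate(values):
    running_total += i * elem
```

Let's trace through this code step by step.

Initialize: running_total = 0
Initialize: values = [6, 3, 4, 8]
Entering loop: for i, elem in enumerate(values):

After execution: running_total = 35
35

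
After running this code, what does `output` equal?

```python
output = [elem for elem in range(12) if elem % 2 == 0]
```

Let's trace through this code step by step.

Initialize: output = [elem for elem in range(12) if elem % 2 == 0]

After execution: output = [0, 2, 4, 6, 8, 10]
[0, 2, 4, 6, 8, 10]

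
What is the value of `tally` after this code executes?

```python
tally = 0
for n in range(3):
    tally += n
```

Let's trace through this code step by step.

Initialize: tally = 0
Entering loop: for n in range(3):

After execution: tally = 3
3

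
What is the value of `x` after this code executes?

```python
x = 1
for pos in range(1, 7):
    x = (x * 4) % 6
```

Let's trace through this code step by step.

Initialize: x = 1
Entering loop: for pos in range(1, 7):

After execution: x = 4
4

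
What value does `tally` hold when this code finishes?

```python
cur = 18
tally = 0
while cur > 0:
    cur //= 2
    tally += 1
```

Let's trace through this code step by step.

Initialize: cur = 18
Initialize: tally = 0
Entering loop: while cur > 0:

After execution: tally = 5
5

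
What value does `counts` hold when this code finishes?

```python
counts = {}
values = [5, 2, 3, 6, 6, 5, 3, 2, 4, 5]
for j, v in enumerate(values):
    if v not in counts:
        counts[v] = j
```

Let's trace through this code step by step.

Initialize: counts = {}
Initialize: values = [5, 2, 3, 6, 6, 5, 3, 2, 4, 5]
Entering loop: for j, v in enumerate(values):

After execution: counts = {5: 0, 2: 1, 3: 2, 6: 3, 4: 8}
{5: 0, 2: 1, 3: 2, 6: 3, 4: 8}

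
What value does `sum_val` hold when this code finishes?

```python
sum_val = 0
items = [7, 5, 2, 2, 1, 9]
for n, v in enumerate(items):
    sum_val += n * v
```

Let's trace through this code step by step.

Initialize: sum_val = 0
Initialize: items = [7, 5, 2, 2, 1, 9]
Entering loop: for n, v in enumerate(items):

After execution: sum_val = 64
64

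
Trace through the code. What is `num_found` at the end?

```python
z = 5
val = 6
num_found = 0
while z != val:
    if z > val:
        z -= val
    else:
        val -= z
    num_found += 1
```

Let's trace through this code step by step.

Initialize: z = 5
Initialize: val = 6
Initialize: num_found = 0
Entering loop: while z != val:

After execution: num_found = 5
5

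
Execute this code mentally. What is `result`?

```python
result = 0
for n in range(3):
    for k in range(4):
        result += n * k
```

Let's trace through this code step by step.

Initialize: result = 0
Entering loop: for n in range(3):

After execution: result = 18
18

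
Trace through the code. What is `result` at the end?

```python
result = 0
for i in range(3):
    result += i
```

Let's trace through this code step by step.

Initialize: result = 0
Entering loop: for i in range(3):

After execution: result = 3
3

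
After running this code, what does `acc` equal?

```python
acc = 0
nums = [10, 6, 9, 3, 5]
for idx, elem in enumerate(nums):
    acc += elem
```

Let's trace through this code step by step.

Initialize: acc = 0
Initialize: nums = [10, 6, 9, 3, 5]
Entering loop: for idx, elem in enumerate(nums):

After execution: acc = 33
33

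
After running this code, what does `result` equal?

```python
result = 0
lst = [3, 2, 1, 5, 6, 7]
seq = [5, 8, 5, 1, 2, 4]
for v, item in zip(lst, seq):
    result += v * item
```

Let's trace through this code step by step.

Initialize: result = 0
Initialize: lst = [3, 2, 1, 5, 6, 7]
Initialize: seq = [5, 8, 5, 1, 2, 4]
Entering loop: for v, item in zip(lst, seq):

After execution: result = 81
81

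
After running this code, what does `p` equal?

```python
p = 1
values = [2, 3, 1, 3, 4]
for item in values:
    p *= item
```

Let's trace through this code step by step.

Initialize: p = 1
Initialize: values = [2, 3, 1, 3, 4]
Entering loop: for item in values:

After execution: p = 72
72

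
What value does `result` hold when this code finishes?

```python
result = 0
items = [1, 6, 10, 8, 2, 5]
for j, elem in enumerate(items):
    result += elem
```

Let's trace through this code step by step.

Initialize: result = 0
Initialize: items = [1, 6, 10, 8, 2, 5]
Entering loop: for j, elem in enumerate(items):

After execution: result = 32
32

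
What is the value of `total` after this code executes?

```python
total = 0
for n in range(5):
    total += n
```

Let's trace through this code step by step.

Initialize: total = 0
Entering loop: for n in range(5):

After execution: total = 10
10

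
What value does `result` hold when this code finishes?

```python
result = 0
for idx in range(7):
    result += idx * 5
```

Let's trace through this code step by step.

Initialize: result = 0
Entering loop: for idx in range(7):

After execution: result = 105
105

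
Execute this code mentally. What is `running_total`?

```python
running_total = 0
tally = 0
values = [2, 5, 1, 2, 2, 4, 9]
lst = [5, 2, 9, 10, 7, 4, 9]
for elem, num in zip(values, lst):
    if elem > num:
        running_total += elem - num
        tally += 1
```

Let's trace through this code step by step.

Initialize: running_total = 0
Initialize: tally = 0
Initialize: values = [2, 5, 1, 2, 2, 4, 9]
Initialize: lst = [5, 2, 9, 10, 7, 4, 9]
Entering loop: for elem, num in zip(values, lst):

After execution: running_total = 3
3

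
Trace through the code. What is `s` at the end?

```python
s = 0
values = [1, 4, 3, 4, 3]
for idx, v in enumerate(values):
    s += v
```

Let's trace through this code step by step.

Initialize: s = 0
Initialize: values = [1, 4, 3, 4, 3]
Entering loop: for idx, v in enumerate(values):

After execution: s = 15
15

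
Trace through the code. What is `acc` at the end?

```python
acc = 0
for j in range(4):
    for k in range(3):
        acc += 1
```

Let's trace through this code step by step.

Initialize: acc = 0
Entering loop: for j in range(4):

After execution: acc = 12
12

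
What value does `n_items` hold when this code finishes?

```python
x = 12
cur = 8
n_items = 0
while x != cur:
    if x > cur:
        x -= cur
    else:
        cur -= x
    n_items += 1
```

Let's trace through this code step by step.

Initialize: x = 12
Initialize: cur = 8
Initialize: n_items = 0
Entering loop: while x != cur:

After execution: n_items = 2
2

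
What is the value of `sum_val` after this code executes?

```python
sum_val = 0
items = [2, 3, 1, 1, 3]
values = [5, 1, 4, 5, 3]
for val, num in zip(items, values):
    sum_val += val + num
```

Let's trace through this code step by step.

Initialize: sum_val = 0
Initialize: items = [2, 3, 1, 1, 3]
Initialize: values = [5, 1, 4, 5, 3]
Entering loop: for val, num in zip(items, values):

After execution: sum_val = 28
28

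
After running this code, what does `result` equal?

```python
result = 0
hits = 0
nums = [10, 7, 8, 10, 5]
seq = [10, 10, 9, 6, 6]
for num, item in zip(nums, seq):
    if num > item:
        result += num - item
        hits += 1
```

Let's trace through this code step by step.

Initialize: result = 0
Initialize: hits = 0
Initialize: nums = [10, 7, 8, 10, 5]
Initialize: seq = [10, 10, 9, 6, 6]
Entering loop: for num, item in zip(nums, seq):

After execution: result = 4
4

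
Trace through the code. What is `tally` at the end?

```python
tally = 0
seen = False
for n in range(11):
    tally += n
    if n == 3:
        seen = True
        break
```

Let's trace through this code step by step.

Initialize: tally = 0
Initialize: seen = False
Entering loop: for n in range(11):

After execution: tally = 6
6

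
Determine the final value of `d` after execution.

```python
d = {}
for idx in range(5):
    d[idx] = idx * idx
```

Let's trace through this code step by step.

Initialize: d = {}
Entering loop: for idx in range(5):

After execution: d = {0: 0, 1: 1, 2: 4, 3: 9, 4: 16}
{0: 0, 1: 1, 2: 4, 3: 9, 4: 16}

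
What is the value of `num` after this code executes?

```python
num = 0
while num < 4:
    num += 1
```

Let's trace through this code step by step.

Initialize: num = 0
Entering loop: while num < 4:

After execution: num = 4
4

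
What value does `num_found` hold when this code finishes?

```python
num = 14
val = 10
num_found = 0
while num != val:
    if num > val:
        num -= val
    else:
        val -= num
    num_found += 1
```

Let's trace through this code step by step.

Initialize: num = 14
Initialize: val = 10
Initialize: num_found = 0
Entering loop: while num != val:

After execution: num_found = 4
4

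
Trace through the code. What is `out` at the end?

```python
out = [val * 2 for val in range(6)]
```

Let's trace through this code step by step.

Initialize: out = [val * 2 for val in range(6)]

After execution: out = [0, 2, 4, 6, 8, 10]
[0, 2, 4, 6, 8, 10]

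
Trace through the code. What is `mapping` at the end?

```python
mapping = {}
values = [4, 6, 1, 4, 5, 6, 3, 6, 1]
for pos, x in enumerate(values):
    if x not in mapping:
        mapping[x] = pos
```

Let's trace through this code step by step.

Initialize: mapping = {}
Initialize: values = [4, 6, 1, 4, 5, 6, 3, 6, 1]
Entering loop: for pos, x in enumerate(values):

After execution: mapping = {4: 0, 6: 1, 1: 2, 5: 4, 3: 6}
{4: 0, 6: 1, 1: 2, 5: 4, 3: 6}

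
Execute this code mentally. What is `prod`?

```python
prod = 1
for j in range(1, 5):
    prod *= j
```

Let's trace through this code step by step.

Initialize: prod = 1
Entering loop: for j in range(1, 5):

After execution: prod = 24
24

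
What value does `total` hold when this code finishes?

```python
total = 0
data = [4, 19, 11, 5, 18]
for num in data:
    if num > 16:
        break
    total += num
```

Let's trace through this code step by step.

Initialize: total = 0
Initialize: data = [4, 19, 11, 5, 18]
Entering loop: for num in data:

After execution: total = 4
4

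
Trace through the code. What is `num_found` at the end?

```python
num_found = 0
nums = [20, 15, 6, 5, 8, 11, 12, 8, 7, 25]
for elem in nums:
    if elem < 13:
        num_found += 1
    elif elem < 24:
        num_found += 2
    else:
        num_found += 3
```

Let's trace through this code step by step.

Initialize: num_found = 0
Initialize: nums = [20, 15, 6, 5, 8, 11, 12, 8, 7, 25]
Entering loop: for elem in nums:

After execution: num_found = 14
14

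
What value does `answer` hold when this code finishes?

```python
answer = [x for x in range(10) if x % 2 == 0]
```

Let's trace through this code step by step.

Initialize: answer = [x for x in range(10) if x % 2 == 0]

After execution: answer = [0, 2, 4, 6, 8]
[0, 2, 4, 6, 8]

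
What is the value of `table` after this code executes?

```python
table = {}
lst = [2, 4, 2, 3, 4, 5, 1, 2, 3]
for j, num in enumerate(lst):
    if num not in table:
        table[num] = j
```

Let's trace through this code step by step.

Initialize: table = {}
Initialize: lst = [2, 4, 2, 3, 4, 5, 1, 2, 3]
Entering loop: for j, num in enumerate(lst):

After execution: table = {2: 0, 4: 1, 3: 3, 5: 5, 1: 6}
{2: 0, 4: 1, 3: 3, 5: 5, 1: 6}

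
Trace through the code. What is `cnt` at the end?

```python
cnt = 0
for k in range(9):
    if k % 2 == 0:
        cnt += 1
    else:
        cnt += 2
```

Let's trace through this code step by step.

Initialize: cnt = 0
Entering loop: for k in range(9):

After execution: cnt = 13
13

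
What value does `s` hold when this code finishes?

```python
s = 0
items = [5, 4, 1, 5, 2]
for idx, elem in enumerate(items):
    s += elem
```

Let's trace through this code step by step.

Initialize: s = 0
Initialize: items = [5, 4, 1, 5, 2]
Entering loop: for idx, elem in enumerate(items):

After execution: s = 17
17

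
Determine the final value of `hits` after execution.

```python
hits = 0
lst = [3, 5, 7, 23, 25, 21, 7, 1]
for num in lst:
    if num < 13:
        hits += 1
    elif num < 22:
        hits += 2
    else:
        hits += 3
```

Let's trace through this code step by step.

Initialize: hits = 0
Initialize: lst = [3, 5, 7, 23, 25, 21, 7, 1]
Entering loop: for num in lst:

After execution: hits = 13
13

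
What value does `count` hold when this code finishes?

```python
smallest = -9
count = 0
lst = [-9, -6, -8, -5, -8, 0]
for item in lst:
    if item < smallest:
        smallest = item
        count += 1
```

Let's trace through this code step by step.

Initialize: smallest = -9
Initialize: count = 0
Initialize: lst = [-9, -6, -8, -5, -8, 0]
Entering loop: for item in lst:

After execution: count = 0
0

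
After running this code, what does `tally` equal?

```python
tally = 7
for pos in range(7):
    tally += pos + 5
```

Let's trace through this code step by step.

Initialize: tally = 7
Entering loop: for pos in range(7):

After execution: tally = 63
63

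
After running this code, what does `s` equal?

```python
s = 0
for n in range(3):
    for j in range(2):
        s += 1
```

Let's trace through this code step by step.

Initialize: s = 0
Entering loop: for n in range(3):

After execution: s = 6
6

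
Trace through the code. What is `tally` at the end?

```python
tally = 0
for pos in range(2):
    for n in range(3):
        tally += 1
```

Let's trace through this code step by step.

Initialize: tally = 0
Entering loop: for pos in range(2):

After execution: tally = 6
6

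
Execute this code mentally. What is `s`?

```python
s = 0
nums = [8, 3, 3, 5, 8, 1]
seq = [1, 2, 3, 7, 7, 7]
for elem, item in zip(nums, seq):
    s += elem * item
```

Let's trace through this code step by step.

Initialize: s = 0
Initialize: nums = [8, 3, 3, 5, 8, 1]
Initialize: seq = [1, 2, 3, 7, 7, 7]
Entering loop: for elem, item in zip(nums, seq):

After execution: s = 121
121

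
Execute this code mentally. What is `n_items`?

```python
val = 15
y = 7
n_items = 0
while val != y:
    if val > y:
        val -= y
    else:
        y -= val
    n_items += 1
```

Let's trace through this code step by step.

Initialize: val = 15
Initialize: y = 7
Initialize: n_items = 0
Entering loop: while val != y:

After execution: n_items = 8
8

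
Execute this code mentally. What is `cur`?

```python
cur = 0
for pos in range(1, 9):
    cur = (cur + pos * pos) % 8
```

Let's trace through this code step by step.

Initialize: cur = 0
Entering loop: for pos in range(1, 9):

After execution: cur = 4
4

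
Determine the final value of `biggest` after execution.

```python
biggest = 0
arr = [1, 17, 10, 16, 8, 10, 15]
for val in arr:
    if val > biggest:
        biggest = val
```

Let's trace through this code step by step.

Initialize: biggest = 0
Initialize: arr = [1, 17, 10, 16, 8, 10, 15]
Entering loop: for val in arr:

After execution: biggest = 17
17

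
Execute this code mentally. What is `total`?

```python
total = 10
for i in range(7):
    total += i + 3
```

Let's trace through this code step by step.

Initialize: total = 10
Entering loop: for i in range(7):

After execution: total = 52
52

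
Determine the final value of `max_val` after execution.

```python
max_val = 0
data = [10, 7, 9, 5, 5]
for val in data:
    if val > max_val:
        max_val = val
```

Let's trace through this code step by step.

Initialize: max_val = 0
Initialize: data = [10, 7, 9, 5, 5]
Entering loop: for val in data:

After execution: max_val = 10
10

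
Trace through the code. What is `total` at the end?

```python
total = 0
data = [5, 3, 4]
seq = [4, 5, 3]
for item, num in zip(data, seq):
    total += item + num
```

Let's trace through this code step by step.

Initialize: total = 0
Initialize: data = [5, 3, 4]
Initialize: seq = [4, 5, 3]
Entering loop: for item, num in zip(data, seq):

After execution: total = 24
24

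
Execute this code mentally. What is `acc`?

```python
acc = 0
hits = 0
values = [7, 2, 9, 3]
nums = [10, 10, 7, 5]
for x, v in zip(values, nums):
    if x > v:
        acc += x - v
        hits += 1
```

Let's trace through this code step by step.

Initialize: acc = 0
Initialize: hits = 0
Initialize: values = [7, 2, 9, 3]
Initialize: nums = [10, 10, 7, 5]
Entering loop: for x, v in zip(values, nums):

After execution: acc = 2
2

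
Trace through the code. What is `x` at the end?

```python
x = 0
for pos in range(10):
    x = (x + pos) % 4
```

Let's trace through this code step by step.

Initialize: x = 0
Entering loop: for pos in range(10):

After execution: x = 1
1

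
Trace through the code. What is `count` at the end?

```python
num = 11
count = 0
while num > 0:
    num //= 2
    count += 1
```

Let's trace through this code step by step.

Initialize: num = 11
Initialize: count = 0
Entering loop: while num > 0:

After execution: count = 4
4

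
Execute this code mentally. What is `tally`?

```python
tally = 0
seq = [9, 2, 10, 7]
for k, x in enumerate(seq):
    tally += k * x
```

Let's trace through this code step by step.

Initialize: tally = 0
Initialize: seq = [9, 2, 10, 7]
Entering loop: for k, x in enumerate(seq):

After execution: tally = 43
43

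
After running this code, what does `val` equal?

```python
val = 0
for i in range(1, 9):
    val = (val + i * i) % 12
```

Let's trace through this code step by step.

Initialize: val = 0
Entering loop: for i in range(1, 9):

After execution: val = 0
0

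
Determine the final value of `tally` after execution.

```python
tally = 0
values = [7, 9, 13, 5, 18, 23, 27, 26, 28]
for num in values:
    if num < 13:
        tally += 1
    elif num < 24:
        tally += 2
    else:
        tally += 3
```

Let's trace through this code step by step.

Initialize: tally = 0
Initialize: values = [7, 9, 13, 5, 18, 23, 27, 26, 28]
Entering loop: for num in values:

After execution: tally = 18
18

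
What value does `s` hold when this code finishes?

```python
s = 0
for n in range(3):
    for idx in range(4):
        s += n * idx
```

Let's trace through this code step by step.

Initialize: s = 0
Entering loop: for n in range(3):

After execution: s = 18
18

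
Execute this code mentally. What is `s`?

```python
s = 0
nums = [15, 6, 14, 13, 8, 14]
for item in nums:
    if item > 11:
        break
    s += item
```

Let's trace through this code step by step.

Initialize: s = 0
Initialize: nums = [15, 6, 14, 13, 8, 14]
Entering loop: for item in nums:

After execution: s = 0
0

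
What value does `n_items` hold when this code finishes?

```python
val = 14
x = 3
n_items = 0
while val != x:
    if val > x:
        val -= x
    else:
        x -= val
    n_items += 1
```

Let's trace through this code step by step.

Initialize: val = 14
Initialize: x = 3
Initialize: n_items = 0
Entering loop: while val != x:

After execution: n_items = 6
6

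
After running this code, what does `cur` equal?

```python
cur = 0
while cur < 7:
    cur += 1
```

Let's trace through this code step by step.

Initialize: cur = 0
Entering loop: while cur < 7:

After execution: cur = 7
7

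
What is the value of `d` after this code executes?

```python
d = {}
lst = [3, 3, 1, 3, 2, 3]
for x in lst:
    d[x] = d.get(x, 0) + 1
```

Let's trace through this code step by step.

Initialize: d = {}
Initialize: lst = [3, 3, 1, 3, 2, 3]
Entering loop: for x in lst:

After execution: d = {3: 4, 1: 1, 2: 1}
{3: 4, 1: 1, 2: 1}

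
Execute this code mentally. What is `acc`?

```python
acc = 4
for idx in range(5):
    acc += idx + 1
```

Let's trace through this code step by step.

Initialize: acc = 4
Entering loop: for idx in range(5):

After execution: acc = 19
19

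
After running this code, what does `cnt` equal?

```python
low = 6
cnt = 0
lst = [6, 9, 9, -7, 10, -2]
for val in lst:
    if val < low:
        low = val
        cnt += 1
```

Let's trace through this code step by step.

Initialize: low = 6
Initialize: cnt = 0
Initialize: lst = [6, 9, 9, -7, 10, -2]
Entering loop: for val in lst:

After execution: cnt = 1
1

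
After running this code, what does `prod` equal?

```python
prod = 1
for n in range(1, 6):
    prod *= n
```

Let's trace through this code step by step.

Initialize: prod = 1
Entering loop: for n in range(1, 6):

After execution: prod = 120
120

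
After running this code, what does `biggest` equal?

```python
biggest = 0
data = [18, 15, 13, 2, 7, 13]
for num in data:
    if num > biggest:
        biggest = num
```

Let's trace through this code step by step.

Initialize: biggest = 0
Initialize: data = [18, 15, 13, 2, 7, 13]
Entering loop: for num in data:

After execution: biggest = 18
18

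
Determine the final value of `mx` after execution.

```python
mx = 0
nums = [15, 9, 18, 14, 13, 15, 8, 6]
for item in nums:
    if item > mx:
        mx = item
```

Let's trace through this code step by step.

Initialize: mx = 0
Initialize: nums = [15, 9, 18, 14, 13, 15, 8, 6]
Entering loop: for item in nums:

After execution: mx = 18
18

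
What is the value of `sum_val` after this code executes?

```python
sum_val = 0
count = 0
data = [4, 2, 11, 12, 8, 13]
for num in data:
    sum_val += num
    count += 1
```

Let's trace through this code step by step.

Initialize: sum_val = 0
Initialize: count = 0
Initialize: data = [4, 2, 11, 12, 8, 13]
Entering loop: for num in data:

After execution: sum_val = 50
50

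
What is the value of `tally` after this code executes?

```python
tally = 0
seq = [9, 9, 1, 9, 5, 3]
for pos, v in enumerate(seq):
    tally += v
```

Let's trace through this code step by step.

Initialize: tally = 0
Initialize: seq = [9, 9, 1, 9, 5, 3]
Entering loop: for pos, v in enumerate(seq):

After execution: tally = 36
36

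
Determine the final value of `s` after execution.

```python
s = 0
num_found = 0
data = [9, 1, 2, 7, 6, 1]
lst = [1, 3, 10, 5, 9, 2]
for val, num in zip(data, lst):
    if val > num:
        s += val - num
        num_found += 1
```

Let's trace through this code step by step.

Initialize: s = 0
Initialize: num_found = 0
Initialize: data = [9, 1, 2, 7, 6, 1]
Initialize: lst = [1, 3, 10, 5, 9, 2]
Entering loop: for val, num in zip(data, lst):

After execution: s = 10
10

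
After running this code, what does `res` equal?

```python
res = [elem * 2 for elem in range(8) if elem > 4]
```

Let's trace through this code step by step.

Initialize: res = [elem * 2 for elem in range(8) if elem > 4]

After execution: res = [10, 12, 14]
[10, 12, 14]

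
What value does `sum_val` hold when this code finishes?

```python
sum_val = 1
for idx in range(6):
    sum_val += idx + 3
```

Let's trace through this code step by step.

Initialize: sum_val = 1
Entering loop: for idx in range(6):

After execution: sum_val = 34
34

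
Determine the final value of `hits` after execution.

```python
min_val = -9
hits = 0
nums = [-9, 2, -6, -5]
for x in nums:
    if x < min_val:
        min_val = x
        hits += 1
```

Let's trace through this code step by step.

Initialize: min_val = -9
Initialize: hits = 0
Initialize: nums = [-9, 2, -6, -5]
Entering loop: for x in nums:

After execution: hits = 0
0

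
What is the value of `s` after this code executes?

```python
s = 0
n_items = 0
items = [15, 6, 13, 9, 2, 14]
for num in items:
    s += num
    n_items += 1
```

Let's trace through this code step by step.

Initialize: s = 0
Initialize: n_items = 0
Initialize: items = [15, 6, 13, 9, 2, 14]
Entering loop: for num in items:

After execution: s = 59
59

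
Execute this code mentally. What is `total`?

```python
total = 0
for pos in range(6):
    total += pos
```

Let's trace through this code step by step.

Initialize: total = 0
Entering loop: for pos in range(6):

After execution: total = 15
15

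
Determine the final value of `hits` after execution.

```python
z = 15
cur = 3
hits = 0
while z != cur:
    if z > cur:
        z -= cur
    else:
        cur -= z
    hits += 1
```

Let's trace through this code step by step.

Initialize: z = 15
Initialize: cur = 3
Initialize: hits = 0
Entering loop: while z != cur:

After execution: hits = 4
4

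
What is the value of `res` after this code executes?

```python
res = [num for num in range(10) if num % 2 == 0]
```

Let's trace through this code step by step.

Initialize: res = [num for num in range(10) if num % 2 == 0]

After execution: res = [0, 2, 4, 6, 8]
[0, 2, 4, 6, 8]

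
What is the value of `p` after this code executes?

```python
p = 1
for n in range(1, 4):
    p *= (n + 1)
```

Let's trace through this code step by step.

Initialize: p = 1
Entering loop: for n in range(1, 4):

After execution: p = 24
24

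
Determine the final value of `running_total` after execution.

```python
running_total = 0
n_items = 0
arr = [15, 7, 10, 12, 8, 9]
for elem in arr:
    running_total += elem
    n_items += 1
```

Let's trace through this code step by step.

Initialize: running_total = 0
Initialize: n_items = 0
Initialize: arr = [15, 7, 10, 12, 8, 9]
Entering loop: for elem in arr:

After execution: running_total = 61
61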